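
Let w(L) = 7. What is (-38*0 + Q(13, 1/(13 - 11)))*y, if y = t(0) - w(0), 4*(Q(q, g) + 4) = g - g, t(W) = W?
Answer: 28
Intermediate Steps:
Q(q, g) = -4 (Q(q, g) = -4 + (g - g)/4 = -4 + (¼)*0 = -4 + 0 = -4)
y = -7 (y = 0 - 1*7 = 0 - 7 = -7)
(-38*0 + Q(13, 1/(13 - 11)))*y = (-38*0 - 4)*(-7) = (0 - 4)*(-7) = -4*(-7) = 28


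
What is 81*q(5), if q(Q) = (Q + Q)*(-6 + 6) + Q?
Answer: 405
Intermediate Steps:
q(Q) = Q (q(Q) = (2*Q)*0 + Q = 0 + Q = Q)
81*q(5) = 81*5 = 405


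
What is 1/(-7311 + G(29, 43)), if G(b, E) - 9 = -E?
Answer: -1/7345 ≈ -0.00013615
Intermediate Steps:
G(b, E) = 9 - E
1/(-7311 + G(29, 43)) = 1/(-7311 + (9 - 1*43)) = 1/(-7311 + (9 - 43)) = 1/(-7311 - 34) = 1/(-7345) = -1/7345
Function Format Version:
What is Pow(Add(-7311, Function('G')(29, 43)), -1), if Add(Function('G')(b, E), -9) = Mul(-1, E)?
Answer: Rational(-1, 7345) ≈ -0.00013615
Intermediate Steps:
Function('G')(b, E) = Add(9, Mul(-1, E))
Pow(Add(-7311, Function('G')(29, 43)), -1) = Pow(Add(-7311, Add(9, Mul(-1, 43))), -1) = Pow(Add(-7311, Add(9, -43)), -1) = Pow(Add(-7311, -34), -1) = Pow(-7345, -1) = Rational(-1, 7345)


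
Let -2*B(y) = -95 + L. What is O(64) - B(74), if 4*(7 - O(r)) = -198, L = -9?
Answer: 9/2 ≈ 4.5000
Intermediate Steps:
O(r) = 113/2 (O(r) = 7 - ¼*(-198) = 7 + 99/2 = 113/2)
B(y) = 52 (B(y) = -(-95 - 9)/2 = -½*(-104) = 52)
O(64) - B(74) = 113/2 - 1*52 = 113/2 - 52 = 9/2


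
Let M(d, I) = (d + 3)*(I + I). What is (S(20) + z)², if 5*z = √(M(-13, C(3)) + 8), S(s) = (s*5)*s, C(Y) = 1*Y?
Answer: 99999948/25 + 1600*I*√13 ≈ 4.0e+6 + 5768.9*I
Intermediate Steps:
C(Y) = Y
M(d, I) = 2*I*(3 + d) (M(d, I) = (3 + d)*(2*I) = 2*I*(3 + d))
S(s) = 5*s² (S(s) = (5*s)*s = 5*s²)
z = 2*I*√13/5 (z = √(2*3*(3 - 13) + 8)/5 = √(2*3*(-10) + 8)/5 = √(-60 + 8)/5 = √(-52)/5 = (2*I*√13)/5 = 2*I*√13/5 ≈ 1.4422*I)
(S(20) + z)² = (5*20² + 2*I*√13/5)² = (5*400 + 2*I*√13/5)² = (2000 + 2*I*√13/5)²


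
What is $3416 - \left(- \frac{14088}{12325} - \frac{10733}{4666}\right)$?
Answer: $\frac{196646884033}{57508450} \approx 3419.4$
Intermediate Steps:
$3416 - \left(- \frac{14088}{12325} - \frac{10733}{4666}\right) = 3416 - - \frac{198018833}{57508450} = 3416 + \left(\frac{14088}{12325} + \frac{10733}{4666}\right) = 3416 + \frac{198018833}{57508450} = \frac{196646884033}{57508450}$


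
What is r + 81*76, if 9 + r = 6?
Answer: 6153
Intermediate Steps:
r = -3 (r = -9 + 6 = -3)
r + 81*76 = -3 + 81*76 = -3 + 6156 = 6153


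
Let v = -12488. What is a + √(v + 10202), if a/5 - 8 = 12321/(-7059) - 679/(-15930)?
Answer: 236039497/7496658 + 3*I*√254 ≈ 31.486 + 47.812*I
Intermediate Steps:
a = 236039497/7496658 (a = 40 + 5*(12321/(-7059) - 679/(-15930)) = 40 + 5*(12321*(-1/7059) - 679*(-1/15930)) = 40 + 5*(-4107/2353 + 679/15930) = 40 + 5*(-63826823/37483290) = 40 - 63826823/7496658 = 236039497/7496658 ≈ 31.486)
a + √(v + 10202) = 236039497/7496658 + √(-12488 + 10202) = 236039497/7496658 + √(-2286) = 236039497/7496658 + 3*I*√254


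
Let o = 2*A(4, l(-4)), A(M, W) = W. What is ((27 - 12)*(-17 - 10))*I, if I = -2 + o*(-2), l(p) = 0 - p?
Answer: 7290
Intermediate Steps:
l(p) = -p
o = 8 (o = 2*(-1*(-4)) = 2*4 = 8)
I = -18 (I = -2 + 8*(-2) = -2 - 16 = -18)
((27 - 12)*(-17 - 10))*I = ((27 - 12)*(-17 - 10))*(-18) = (15*(-27))*(-18) = -405*(-18) = 7290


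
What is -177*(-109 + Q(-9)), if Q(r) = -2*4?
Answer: 20709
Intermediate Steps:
Q(r) = -8
-177*(-109 + Q(-9)) = -177*(-109 - 8) = -177*(-117) = 20709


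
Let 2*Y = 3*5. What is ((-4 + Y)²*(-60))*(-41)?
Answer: 30135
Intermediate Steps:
Y = 15/2 (Y = (3*5)/2 = (½)*15 = 15/2 ≈ 7.5000)
((-4 + Y)²*(-60))*(-41) = ((-4 + 15/2)²*(-60))*(-41) = ((7/2)²*(-60))*(-41) = ((49/4)*(-60))*(-41) = -735*(-41) = 30135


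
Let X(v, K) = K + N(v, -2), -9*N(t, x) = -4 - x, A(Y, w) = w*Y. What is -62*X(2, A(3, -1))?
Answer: 1550/9 ≈ 172.22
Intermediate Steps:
A(Y, w) = Y*w
N(t, x) = 4/9 + x/9 (N(t, x) = -(-4 - x)/9 = 4/9 + x/9)
X(v, K) = 2/9 + K (X(v, K) = K + (4/9 + (⅑)*(-2)) = K + (4/9 - 2/9) = K + 2/9 = 2/9 + K)
-62*X(2, A(3, -1)) = -62*(2/9 + 3*(-1)) = -62*(2/9 - 3) = -62*(-25/9) = 1550/9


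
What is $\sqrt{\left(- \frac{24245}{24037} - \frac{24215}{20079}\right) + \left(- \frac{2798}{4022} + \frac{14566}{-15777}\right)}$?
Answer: $\frac{i \sqrt{3946102532739312215057693}}{1014572922117} \approx 1.9579 i$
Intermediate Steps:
$\sqrt{\left(- \frac{24245}{24037} - \frac{24215}{20079}\right) + \left(- \frac{2798}{4022} + \frac{14566}{-15777}\right)} = \sqrt{\left(\left(-24245\right) \frac{1}{24037} - \frac{24215}{20079}\right) + \left(\left(-2798\right) \frac{1}{4022} + 14566 \left(- \frac{1}{15777}\right)\right)} = \sqrt{\left(- \frac{1865}{1849} - \frac{24215}{20079}\right) - \frac{51364249}{31727547}} = \sqrt{- \frac{82220870}{37126071} - \frac{51364249}{31727547}} = \sqrt{- \frac{501735474726841}{130879906953093}} = \frac{i \sqrt{3946102532739312215057693}}{1014572922117}$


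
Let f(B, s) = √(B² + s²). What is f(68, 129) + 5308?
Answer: 5308 + √21265 ≈ 5453.8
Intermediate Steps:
f(68, 129) + 5308 = √(68² + 129²) + 5308 = √(4624 + 16641) + 5308 = √21265 + 5308 = 5308 + √21265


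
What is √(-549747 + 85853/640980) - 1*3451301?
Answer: -3451301 + I*√6274067966215635/106830 ≈ -3.4513e+6 + 741.45*I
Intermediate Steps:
√(-549747 + 85853/640980) - 1*3451301 = √(-549747 + 85853*(1/640980)) - 3451301 = √(-549747 + 85853/640980) - 3451301 = √(-352376746207/640980) - 3451301 = I*√6274067966215635/106830 - 3451301 = -3451301 + I*√6274067966215635/106830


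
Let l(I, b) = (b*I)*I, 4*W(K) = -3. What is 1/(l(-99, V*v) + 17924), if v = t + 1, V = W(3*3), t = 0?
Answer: 4/42293 ≈ 9.4578e-5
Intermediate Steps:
W(K) = -¾ (W(K) = (¼)*(-3) = -¾)
V = -¾ ≈ -0.75000
v = 1 (v = 0 + 1 = 1)
l(I, b) = b*I² (l(I, b) = (I*b)*I = b*I²)
1/(l(-99, V*v) + 17924) = 1/(-¾*1*(-99)² + 17924) = 1/(-¾*9801 + 17924) = 1/(-29403/4 + 17924) = 1/(42293/4) = 4/42293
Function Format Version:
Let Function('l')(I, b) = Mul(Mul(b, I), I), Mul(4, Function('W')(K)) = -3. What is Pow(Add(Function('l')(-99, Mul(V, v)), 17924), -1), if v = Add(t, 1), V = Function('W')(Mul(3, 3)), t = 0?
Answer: Rational(4, 42293) ≈ 9.4578e-5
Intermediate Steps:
Function('W')(K) = Rational(-3, 4) (Function('W')(K) = Mul(Rational(1, 4), -3) = Rational(-3, 4))
V = Rational(-3, 4) ≈ -0.75000
v = 1 (v = Add(0, 1) = 1)
Function('l')(I, b) = Mul(b, Pow(I, 2)) (Function('l')(I, b) = Mul(Mul(I, b), I) = Mul(b, Pow(I, 2)))
Pow(Add(Function('l')(-99, Mul(V, v)), 17924), -1) = Pow(Add(Mul(Mul(Rational(-3, 4), 1), Pow(-99, 2)), 17924), -1) = Pow(Add(Mul(Rational(-3, 4), 9801), 17924), -1) = Pow(Add(Rational(-29403, 4), 17924), -1) = Pow(Rational(42293, 4), -1) = Rational(4, 42293)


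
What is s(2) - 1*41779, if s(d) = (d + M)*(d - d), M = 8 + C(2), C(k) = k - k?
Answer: -41779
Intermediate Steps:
C(k) = 0
M = 8 (M = 8 + 0 = 8)
s(d) = 0 (s(d) = (d + 8)*(d - d) = (8 + d)*0 = 0)
s(2) - 1*41779 = 0 - 1*41779 = 0 - 41779 = -41779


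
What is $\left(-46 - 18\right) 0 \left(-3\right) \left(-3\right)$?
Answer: $0$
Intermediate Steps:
$\left(-46 - 18\right) 0 \left(-3\right) \left(-3\right) = - 64 \cdot 0 \left(-3\right) = \left(-64\right) 0 = 0$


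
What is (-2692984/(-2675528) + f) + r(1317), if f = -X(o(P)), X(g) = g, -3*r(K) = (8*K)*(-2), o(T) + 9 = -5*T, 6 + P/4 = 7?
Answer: 2359148996/334441 ≈ 7054.0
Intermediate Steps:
P = 4 (P = -24 + 4*7 = -24 + 28 = 4)
o(T) = -9 - 5*T
r(K) = 16*K/3 (r(K) = -8*K*(-2)/3 = -(-16)*K/3 = 16*K/3)
f = 29 (f = -(-9 - 5*4) = -(-9 - 20) = -1*(-29) = 29)
(-2692984/(-2675528) + f) + r(1317) = (-2692984/(-2675528) + 29) + (16/3)*1317 = (-2692984*(-1/2675528) + 29) + 7024 = (336623/334441 + 29) + 7024 = 10035412/334441 + 7024 = 2359148996/334441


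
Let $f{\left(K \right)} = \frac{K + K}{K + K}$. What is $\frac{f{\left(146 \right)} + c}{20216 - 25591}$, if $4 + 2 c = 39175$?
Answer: $- \frac{911}{250} \approx -3.644$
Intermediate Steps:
$c = \frac{39171}{2}$ ($c = -2 + \frac{1}{2} \cdot 39175 = -2 + \frac{39175}{2} = \frac{39171}{2} \approx 19586.0$)
$f{\left(K \right)} = 1$ ($f{\left(K \right)} = \frac{2 K}{2 K} = 2 K \frac{1}{2 K} = 1$)
$\frac{f{\left(146 \right)} + c}{20216 - 25591} = \frac{1 + \frac{39171}{2}}{20216 - 25591} = \frac{39173}{2 \left(-5375\right)} = \frac{39173}{2} \left(- \frac{1}{5375}\right) = - \frac{911}{250}$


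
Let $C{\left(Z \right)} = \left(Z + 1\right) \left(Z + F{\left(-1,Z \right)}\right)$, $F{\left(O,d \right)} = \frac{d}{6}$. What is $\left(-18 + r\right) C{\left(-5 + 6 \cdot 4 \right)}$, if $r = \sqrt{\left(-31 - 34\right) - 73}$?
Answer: $-7980 + \frac{1330 i \sqrt{138}}{3} \approx -7980.0 + 5208.0 i$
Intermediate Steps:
$F{\left(O,d \right)} = \frac{d}{6}$ ($F{\left(O,d \right)} = d \frac{1}{6} = \frac{d}{6}$)
$r = i \sqrt{138}$ ($r = \sqrt{-65 - 73} = \sqrt{-138} = i \sqrt{138} \approx 11.747 i$)
$C{\left(Z \right)} = \frac{7 Z \left(1 + Z\right)}{6}$ ($C{\left(Z \right)} = \left(Z + 1\right) \left(Z + \frac{Z}{6}\right) = \left(1 + Z\right) \frac{7 Z}{6} = \frac{7 Z \left(1 + Z\right)}{6}$)
$\left(-18 + r\right) C{\left(-5 + 6 \cdot 4 \right)} = \left(-18 + i \sqrt{138}\right) \frac{7 \left(-5 + 6 \cdot 4\right) \left(1 + \left(-5 + 6 \cdot 4\right)\right)}{6} = \left(-18 + i \sqrt{138}\right) \frac{7 \left(-5 + 24\right) \left(1 + \left(-5 + 24\right)\right)}{6} = \left(-18 + i \sqrt{138}\right) \frac{7}{6} \cdot 19 \left(1 + 19\right) = \left(-18 + i \sqrt{138}\right) \frac{7}{6} \cdot 19 \cdot 20 = \left(-18 + i \sqrt{138}\right) \frac{1330}{3} = -7980 + \frac{1330 i \sqrt{138}}{3}$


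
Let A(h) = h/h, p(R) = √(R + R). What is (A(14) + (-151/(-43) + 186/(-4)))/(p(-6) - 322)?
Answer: 581371/4458928 + 3611*I*√3/4458928 ≈ 0.13038 + 0.0014027*I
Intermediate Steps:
p(R) = √2*√R (p(R) = √(2*R) = √2*√R)
A(h) = 1
(A(14) + (-151/(-43) + 186/(-4)))/(p(-6) - 322) = (1 + (-151/(-43) + 186/(-4)))/(√2*√(-6) - 322) = (1 + (-151*(-1/43) + 186*(-¼)))/(√2*(I*√6) - 322) = (1 + (151/43 - 93/2))/(2*I*√3 - 322) = (1 - 3697/86)/(-322 + 2*I*√3) = -3611/(86*(-322 + 2*I*√3))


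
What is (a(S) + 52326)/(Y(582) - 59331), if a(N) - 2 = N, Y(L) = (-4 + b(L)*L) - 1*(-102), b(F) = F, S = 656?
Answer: 52984/279491 ≈ 0.18957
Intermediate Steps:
Y(L) = 98 + L**2 (Y(L) = (-4 + L*L) - 1*(-102) = (-4 + L**2) + 102 = 98 + L**2)
a(N) = 2 + N
(a(S) + 52326)/(Y(582) - 59331) = ((2 + 656) + 52326)/((98 + 582**2) - 59331) = (658 + 52326)/((98 + 338724) - 59331) = 52984/(338822 - 59331) = 52984/279491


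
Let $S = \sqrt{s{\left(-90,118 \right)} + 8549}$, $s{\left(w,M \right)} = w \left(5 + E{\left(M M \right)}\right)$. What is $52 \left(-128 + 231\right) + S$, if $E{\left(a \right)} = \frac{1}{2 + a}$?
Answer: $5356 + \frac{2 \sqrt{10907402561}}{2321} \approx 5446.0$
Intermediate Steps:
$s{\left(w,M \right)} = w \left(5 + \frac{1}{2 + M^{2}}\right)$ ($s{\left(w,M \right)} = w \left(5 + \frac{1}{2 + M M}\right) = w \left(5 + \frac{1}{2 + M^{2}}\right)$)
$S = \frac{2 \sqrt{10907402561}}{2321}$ ($S = \sqrt{- \frac{90 \left(11 + 5 \cdot 118^{2}\right)}{2 + 118^{2}} + 8549} = \sqrt{- \frac{90 \left(11 + 5 \cdot 13924\right)}{2 + 13924} + 8549} = \sqrt{- \frac{90 \left(11 + 69620\right)}{13926} + 8549} = \sqrt{\left(-90\right) \frac{1}{13926} \cdot 69631 + 8549} = \sqrt{- \frac{1044465}{2321} + 8549} = \sqrt{\frac{18797764}{2321}} = \frac{2 \sqrt{10907402561}}{2321} \approx 89.994$)
$52 \left(-128 + 231\right) + S = 52 \left(-128 + 231\right) + \frac{2 \sqrt{10907402561}}{2321} = 52 \cdot 103 + \frac{2 \sqrt{10907402561}}{2321} = 5356 + \frac{2 \sqrt{10907402561}}{2321}$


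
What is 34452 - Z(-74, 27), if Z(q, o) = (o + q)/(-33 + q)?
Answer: 3686317/107 ≈ 34452.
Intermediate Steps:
Z(q, o) = (o + q)/(-33 + q)
34452 - Z(-74, 27) = 34452 - (27 - 74)/(-33 - 74) = 34452 - (-47)/(-107) = 34452 - (-1)*(-47)/107 = 34452 - 1*47/107 = 34452 - 47/107 = 3686317/107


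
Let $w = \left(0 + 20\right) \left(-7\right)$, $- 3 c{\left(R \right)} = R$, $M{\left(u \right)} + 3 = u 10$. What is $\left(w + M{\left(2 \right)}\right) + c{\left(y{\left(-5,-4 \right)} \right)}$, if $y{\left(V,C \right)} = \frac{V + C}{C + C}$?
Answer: $- \frac{987}{8} \approx -123.38$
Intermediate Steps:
$M{\left(u \right)} = -3 + 10 u$ ($M{\left(u \right)} = -3 + u 10 = -3 + 10 u$)
$y{\left(V,C \right)} = \frac{C + V}{2 C}$
$c{\left(R \right)} = - \frac{R}{3}$
$w = -140$ ($w = 20 \left(-7\right) = -140$)
$\left(w + M{\left(2 \right)}\right) + c{\left(y{\left(-5,-4 \right)} \right)} = \left(-140 + \left(-3 + 10 \cdot 2\right)\right) - \frac{\frac{1}{2} \frac{1}{-4} \left(-4 - 5\right)}{3} = \left(-140 + \left(-3 + 20\right)\right) - \frac{\frac{1}{2} \left(- \frac{1}{4}\right) \left(-9\right)}{3} = \left(-140 + 17\right) - \frac{3}{8} = -123 - \frac{3}{8} = - \frac{987}{8}$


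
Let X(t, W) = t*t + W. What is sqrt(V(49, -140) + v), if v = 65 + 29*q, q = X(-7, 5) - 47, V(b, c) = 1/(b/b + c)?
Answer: 3*sqrt(575321)/139 ≈ 16.370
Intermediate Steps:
X(t, W) = W + t**2 (X(t, W) = t**2 + W = W + t**2)
V(b, c) = 1/(1 + c)
q = 7 (q = (5 + (-7)**2) - 47 = (5 + 49) - 47 = 54 - 47 = 7)
v = 268 (v = 65 + 29*7 = 65 + 203 = 268)
sqrt(V(49, -140) + v) = sqrt(1/(1 - 140) + 268) = sqrt(1/(-139) + 268) = sqrt(-1/139 + 268) = sqrt(37251/139) = 3*sqrt(575321)/139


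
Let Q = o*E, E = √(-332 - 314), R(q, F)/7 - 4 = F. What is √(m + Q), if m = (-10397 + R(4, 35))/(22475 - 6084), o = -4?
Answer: 2*√(-41485621 - 268664881*I*√646)/16391 ≈ 7.1081 - 7.1514*I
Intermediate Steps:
R(q, F) = 28 + 7*F
E = I*√646 (E = √(-646) = I*√646 ≈ 25.417*I)
m = -10124/16391 (m = (-10397 + (28 + 7*35))/(22475 - 6084) = (-10397 + (28 + 245))/16391 = (-10397 + 273)*(1/16391) = -10124*1/16391 = -10124/16391 ≈ -0.61766)
Q = -4*I*√646 ≈ -101.67*I
√(m + Q) = √(-10124/16391 - 4*I*√646)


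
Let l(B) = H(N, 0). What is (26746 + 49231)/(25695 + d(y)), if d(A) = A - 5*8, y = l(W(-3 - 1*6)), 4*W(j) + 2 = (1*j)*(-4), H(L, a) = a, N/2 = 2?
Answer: 75977/25655 ≈ 2.9615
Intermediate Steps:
N = 4 (N = 2*2 = 4)
W(j) = -½ - j (W(j) = -½ + ((1*j)*(-4))/4 = -½ + (j*(-4))/4 = -½ + (-4*j)/4 = -½ - j)
l(B) = 0
y = 0
d(A) = -40 + A (d(A) = A - 40 = -40 + A)
(26746 + 49231)/(25695 + d(y)) = (26746 + 49231)/(25695 + (-40 + 0)) = 75977/(25695 - 40) = 75977/25655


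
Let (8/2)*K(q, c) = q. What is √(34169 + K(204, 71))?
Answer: 2*√8555 ≈ 184.99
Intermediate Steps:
K(q, c) = q/4
√(34169 + K(204, 71)) = √(34169 + (¼)*204) = √(34169 + 51) = √34220 = 2*√8555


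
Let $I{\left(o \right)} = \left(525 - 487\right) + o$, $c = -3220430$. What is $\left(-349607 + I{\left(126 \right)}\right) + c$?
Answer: $-3569873$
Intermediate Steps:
$I{\left(o \right)} = 38 + o$
$\left(-349607 + I{\left(126 \right)}\right) + c = \left(-349607 + \left(38 + 126\right)\right) - 3220430 = \left(-349607 + 164\right) - 3220430 = -349443 - 3220430 = -3569873$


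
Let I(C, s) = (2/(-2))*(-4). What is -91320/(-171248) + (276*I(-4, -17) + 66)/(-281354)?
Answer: 1593305445/3011331862 ≈ 0.52910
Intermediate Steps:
I(C, s) = 4 (I(C, s) = -½*2*(-4) = -1*(-4) = 4)
-91320/(-171248) + (276*I(-4, -17) + 66)/(-281354) = -91320/(-171248) + (276*4 + 66)/(-281354) = -91320*(-1/171248) + (1104 + 66)*(-1/281354) = 11415/21406 + 1170*(-1/281354) = 11415/21406 - 585/140677 = 1593305445/3011331862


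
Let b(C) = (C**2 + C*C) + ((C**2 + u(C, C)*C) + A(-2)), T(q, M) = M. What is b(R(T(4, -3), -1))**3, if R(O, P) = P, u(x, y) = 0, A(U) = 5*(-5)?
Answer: -10648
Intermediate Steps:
A(U) = -25
b(C) = -25 + 3*C**2 (b(C) = (C**2 + C*C) + ((C**2 + 0*C) - 25) = (C**2 + C**2) + ((C**2 + 0) - 25) = 2*C**2 + (C**2 - 25) = 2*C**2 + (-25 + C**2) = -25 + 3*C**2)
b(R(T(4, -3), -1))**3 = (-25 + 3*(-1)**2)**3 = (-25 + 3*1)**3 = (-25 + 3)**3 = (-22)**3 = -10648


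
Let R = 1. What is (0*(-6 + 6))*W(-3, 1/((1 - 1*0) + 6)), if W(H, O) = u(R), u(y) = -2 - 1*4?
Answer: 0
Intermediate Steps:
u(y) = -6 (u(y) = -2 - 4 = -6)
W(H, O) = -6
(0*(-6 + 6))*W(-3, 1/((1 - 1*0) + 6)) = (0*(-6 + 6))*(-6) = (0*0)*(-6) = 0*(-6) = 0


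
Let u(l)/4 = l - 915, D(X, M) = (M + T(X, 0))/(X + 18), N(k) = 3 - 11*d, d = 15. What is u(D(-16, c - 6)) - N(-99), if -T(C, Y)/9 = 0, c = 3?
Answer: -3504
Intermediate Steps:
T(C, Y) = 0 (T(C, Y) = -9*0 = 0)
N(k) = -162 (N(k) = 3 - 11*15 = 3 - 165 = -162)
D(X, M) = M/(18 + X) (D(X, M) = (M + 0)/(X + 18) = M/(18 + X))
u(l) = -3660 + 4*l (u(l) = 4*(l - 915) = 4*(-915 + l) = -3660 + 4*l)
u(D(-16, c - 6)) - N(-99) = (-3660 + 4*((3 - 6)/(18 - 16))) - 1*(-162) = (-3660 + 4*(-3/2)) + 162 = (-3660 - 6) + 162 = -3666 + 162 = -3504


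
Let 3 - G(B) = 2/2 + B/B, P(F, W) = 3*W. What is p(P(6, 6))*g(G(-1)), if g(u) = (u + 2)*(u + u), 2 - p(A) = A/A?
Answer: 6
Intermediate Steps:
p(A) = 1 (p(A) = 2 - A/A = 2 - 1*1 = 2 - 1 = 1)
G(B) = 1 (G(B) = 3 - (2/2 + B/B) = 3 - (2*(½) + 1) = 3 - (1 + 1) = 3 - 1*2 = 3 - 2 = 1)
g(u) = 2*u*(2 + u) (g(u) = (2 + u)*(2*u) = 2*u*(2 + u))
p(P(6, 6))*g(G(-1)) = 1*(2*1*(2 + 1)) = 1*(2*1*3) = 1*6 = 6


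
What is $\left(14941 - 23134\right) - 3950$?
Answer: $-12143$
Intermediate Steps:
$\left(14941 - 23134\right) - 3950 = -8193 - 3950 = -12143$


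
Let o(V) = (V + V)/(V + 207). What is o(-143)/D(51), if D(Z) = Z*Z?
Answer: -143/83232 ≈ -0.0017181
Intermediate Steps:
D(Z) = Z**2
o(V) = 2*V/(207 + V) (o(V) = (2*V)/(207 + V) = 2*V/(207 + V))
o(-143)/D(51) = (2*(-143)/(207 - 143))/(51**2) = (2*(-143)/64)/2601 = (2*(-143)*(1/64))*(1/2601) = -143/32*1/2601 = -143/83232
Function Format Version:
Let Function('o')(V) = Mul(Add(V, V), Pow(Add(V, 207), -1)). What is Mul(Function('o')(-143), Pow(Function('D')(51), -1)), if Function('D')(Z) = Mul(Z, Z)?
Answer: Rational(-143, 83232) ≈ -0.0017181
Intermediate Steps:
Function('D')(Z) = Pow(Z, 2)
Function('o')(V) = Mul(2, V, Pow(Add(207, V), -1)) (Function('o')(V) = Mul(Mul(2, V), Pow(Add(207, V), -1)) = Mul(2, V, Pow(Add(207, V), -1)))
Mul(Function('o')(-143), Pow(Function('D')(51), -1)) = Mul(Mul(2, -143, Pow(Add(207, -143), -1)), Pow(Pow(51, 2), -1)) = Mul(Mul(2, -143, Pow(64, -1)), Pow(2601, -1)) = Mul(Mul(2, -143, Rational(1, 64)), Rational(1, 2601)) = Mul(Rational(-143, 32), Rational(1, 2601)) = Rational(-143, 83232)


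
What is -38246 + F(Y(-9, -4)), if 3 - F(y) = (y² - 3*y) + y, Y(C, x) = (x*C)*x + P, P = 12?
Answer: -55931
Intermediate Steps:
Y(C, x) = 12 + C*x² (Y(C, x) = (x*C)*x + 12 = (C*x)*x + 12 = C*x² + 12 = 12 + C*x²)
F(y) = 3 - y² + 2*y (F(y) = 3 - ((y² - 3*y) + y) = 3 - (y² - 2*y) = 3 + (-y² + 2*y) = 3 - y² + 2*y)
-38246 + F(Y(-9, -4)) = -38246 + (3 - (12 - 9*(-4)²)² + 2*(12 - 9*(-4)²)) = -38246 + (3 - (12 - 9*16)² + 2*(12 - 9*16)) = -38246 + (3 - (12 - 144)² + 2*(12 - 144)) = -38246 + (3 - 1*(-132)² + 2*(-132)) = -38246 + (3 - 1*17424 - 264) = -38246 + (3 - 17424 - 264) = -38246 - 17685 = -55931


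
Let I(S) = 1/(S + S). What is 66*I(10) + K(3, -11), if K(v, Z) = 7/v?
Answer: 169/30 ≈ 5.6333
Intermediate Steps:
I(S) = 1/(2*S)
66*I(10) + K(3, -11) = 66*((½)/10) + 7/3 = 66*((½)*(⅒)) + 7*(⅓) = 66*(1/20) + 7/3 = 33/10 + 7/3 = 169/30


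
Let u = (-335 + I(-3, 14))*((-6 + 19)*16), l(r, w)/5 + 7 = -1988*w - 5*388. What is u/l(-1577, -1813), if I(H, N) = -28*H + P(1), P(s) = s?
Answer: -10400/3602297 ≈ -0.0028870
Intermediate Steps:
I(H, N) = 1 - 28*H (I(H, N) = -28*H + 1 = 1 - 28*H)
l(r, w) = -9735 - 9940*w (l(r, w) = -35 + 5*(-1988*w - 5*388) = -35 + 5*(-1988*w - 1940) = -35 + 5*(-1940 - 1988*w) = -35 + (-9700 - 9940*w) = -9735 - 9940*w)
u = -52000 (u = (-335 + (1 - 28*(-3)))*((-6 + 19)*16) = (-335 + (1 + 84))*(13*16) = (-335 + 85)*208 = -250*208 = -52000)
u/l(-1577, -1813) = -52000/(-9735 - 9940*(-1813)) = -52000/(-9735 + 18021220) = -52000/18011485 = -52000*1/18011485 = -10400/3602297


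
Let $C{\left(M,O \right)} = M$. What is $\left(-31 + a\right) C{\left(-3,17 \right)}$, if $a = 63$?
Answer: $-96$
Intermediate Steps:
$\left(-31 + a\right) C{\left(-3,17 \right)} = \left(-31 + 63\right) \left(-3\right) = 32 \left(-3\right) = -96$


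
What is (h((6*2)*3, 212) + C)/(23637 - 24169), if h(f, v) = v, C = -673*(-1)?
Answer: -885/532 ≈ -1.6635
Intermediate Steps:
C = 673
(h((6*2)*3, 212) + C)/(23637 - 24169) = (212 + 673)/(23637 - 24169) = 885/(-532) = 885*(-1/532) = -885/532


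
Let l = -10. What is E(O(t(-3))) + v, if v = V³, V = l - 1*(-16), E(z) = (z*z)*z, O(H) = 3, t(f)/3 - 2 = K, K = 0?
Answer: 243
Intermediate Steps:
t(f) = 6 (t(f) = 6 + 3*0 = 6 + 0 = 6)
E(z) = z³ (E(z) = z²*z = z³)
V = 6 (V = -10 - 1*(-16) = -10 + 16 = 6)
v = 216 (v = 6³ = 216)
E(O(t(-3))) + v = 3³ + 216 = 27 + 216 = 243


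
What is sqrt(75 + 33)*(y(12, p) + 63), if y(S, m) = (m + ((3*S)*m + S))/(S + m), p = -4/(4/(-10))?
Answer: 5304*sqrt(3)/11 ≈ 835.16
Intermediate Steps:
p = 10 (p = -4/(4*(-1/10)) = -4/(-2/5) = -4*(-5/2) = 10)
y(S, m) = (S + m + 3*S*m)/(S + m) (y(S, m) = (m + (3*S*m + S))/(S + m) = (m + (S + 3*S*m))/(S + m) = (S + m + 3*S*m)/(S + m))
sqrt(75 + 33)*(y(12, p) + 63) = sqrt(75 + 33)*((12 + 10 + 3*12*10)/(12 + 10) + 63) = sqrt(108)*((12 + 10 + 360)/22 + 63) = (6*sqrt(3))*((1/22)*382 + 63) = (6*sqrt(3))*(191/11 + 63) = (6*sqrt(3))*(884/11) = 5304*sqrt(3)/11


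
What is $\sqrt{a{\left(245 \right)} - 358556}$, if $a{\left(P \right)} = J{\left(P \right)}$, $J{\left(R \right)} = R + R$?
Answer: $i \sqrt{358066} \approx 598.39 i$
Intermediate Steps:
$J{\left(R \right)} = 2 R$
$a{\left(P \right)} = 2 P$
$\sqrt{a{\left(245 \right)} - 358556} = \sqrt{2 \cdot 245 - 358556} = \sqrt{490 - 358556} = \sqrt{-358066} = i \sqrt{358066}$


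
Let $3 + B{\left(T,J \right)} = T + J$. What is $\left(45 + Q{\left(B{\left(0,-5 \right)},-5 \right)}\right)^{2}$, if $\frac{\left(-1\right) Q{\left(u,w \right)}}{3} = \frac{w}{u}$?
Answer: $\frac{119025}{64} \approx 1859.8$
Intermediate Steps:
$B{\left(T,J \right)} = -3 + J + T$ ($B{\left(T,J \right)} = -3 + \left(T + J\right) = -3 + \left(J + T\right) = -3 + J + T$)
$Q{\left(u,w \right)} = - \frac{3 w}{u}$ ($Q{\left(u,w \right)} = - 3 \frac{w}{u} = - \frac{3 w}{u}$)
$\left(45 + Q{\left(B{\left(0,-5 \right)},-5 \right)}\right)^{2} = \left(45 - - \frac{15}{-3 - 5 + 0}\right)^{2} = \left(45 - - \frac{15}{-8}\right)^{2} = \left(45 - \left(-15\right) \left(- \frac{1}{8}\right)\right)^{2} = \left(45 - \frac{15}{8}\right)^{2} = \left(\frac{345}{8}\right)^{2} = \frac{119025}{64}$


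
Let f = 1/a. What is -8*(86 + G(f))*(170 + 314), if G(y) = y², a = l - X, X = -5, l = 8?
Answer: -56279520/169 ≈ -3.3302e+5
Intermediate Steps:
a = 13 (a = 8 - 1*(-5) = 8 + 5 = 13)
f = 1/13 ≈ 0.076923
-8*(86 + G(f))*(170 + 314) = -8*(86 + (1/13)²)*(170 + 314) = -8*(86 + 1/169)*484 = -116280*484/169 = -8*7034940/169 = -56279520/169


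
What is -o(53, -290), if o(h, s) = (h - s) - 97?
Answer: -246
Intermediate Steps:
o(h, s) = -97 + h - s
-o(53, -290) = -(-97 + 53 - 1*(-290)) = -(-97 + 53 + 290) = -1*246 = -246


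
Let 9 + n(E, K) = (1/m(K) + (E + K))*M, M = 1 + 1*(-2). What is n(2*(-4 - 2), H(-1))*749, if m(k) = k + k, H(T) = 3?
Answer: -749/6 ≈ -124.83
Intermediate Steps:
m(k) = 2*k
M = -1 (M = 1 - 2 = -1)
n(E, K) = -9 - E - K - 1/(2*K) (n(E, K) = -9 + (1/(2*K) + (E + K))*(-1) = -9 + (E + K + 1/(2*K))*(-1) = -9 + (-E - K - 1/(2*K)) = -9 - E - K - 1/(2*K))
n(2*(-4 - 2), H(-1))*749 = (-9 - 2*(-4 - 2) - 1*3 - 1/2/3)*749 = (-9 - 2*(-6) - 3 - 1/2*1/3)*749 = (-9 - 1*(-12) - 3 - 1/6)*749 = (-9 + 12 - 3 - 1/6)*749 = -1/6*749 = -749/6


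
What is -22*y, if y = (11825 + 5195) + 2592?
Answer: -431464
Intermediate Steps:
y = 19612 (y = 17020 + 2592 = 19612)
-22*y = -22*19612 = -431464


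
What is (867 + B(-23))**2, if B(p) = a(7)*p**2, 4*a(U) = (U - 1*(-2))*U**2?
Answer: 56053877049/16 ≈ 3.5034e+9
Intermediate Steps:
a(U) = U**2*(2 + U)/4 (a(U) = ((U - 1*(-2))*U**2)/4 = ((U + 2)*U**2)/4 = ((2 + U)*U**2)/4 = (U**2*(2 + U))/4 = U**2*(2 + U)/4)
B(p) = 441*p**2/4 (B(p) = ((1/4)*7**2*(2 + 7))*p**2 = ((1/4)*49*9)*p**2 = 441*p**2/4)
(867 + B(-23))**2 = (867 + (441/4)*(-23)**2)**2 = (867 + (441/4)*529)**2 = (867 + 233289/4)**2 = (236757/4)**2 = 56053877049/16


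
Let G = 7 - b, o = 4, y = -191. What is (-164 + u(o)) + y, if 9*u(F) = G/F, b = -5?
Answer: -1064/3 ≈ -354.67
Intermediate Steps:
G = 12 (G = 7 - 1*(-5) = 7 + 5 = 12)
u(F) = 4/(3*F) (u(F) = (12/F)/9 = 4/(3*F))
(-164 + u(o)) + y = (-164 + (4/3)/4) - 191 = (-164 + (4/3)*(¼)) - 191 = (-164 + ⅓) - 191 = -491/3 - 191 = -1064/3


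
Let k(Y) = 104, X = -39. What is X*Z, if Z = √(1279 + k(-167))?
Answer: -39*√1383 ≈ -1450.4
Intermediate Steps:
Z = √1383 (Z = √(1279 + 104) = √1383 ≈ 37.189)
X*Z = -39*√1383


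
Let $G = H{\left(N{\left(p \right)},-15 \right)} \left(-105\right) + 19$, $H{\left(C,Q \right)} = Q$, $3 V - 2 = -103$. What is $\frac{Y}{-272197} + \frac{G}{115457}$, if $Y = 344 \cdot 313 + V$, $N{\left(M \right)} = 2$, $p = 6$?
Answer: $- \frac{35981151101}{94281147087} \approx -0.38164$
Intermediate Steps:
$V = - \frac{101}{3}$ ($V = \frac{2}{3} + \frac{1}{3} \left(-103\right) = \frac{2}{3} - \frac{103}{3} = - \frac{101}{3} \approx -33.667$)
$Y = \frac{322915}{3}$ ($Y = 344 \cdot 313 - \frac{101}{3} = 107672 - \frac{101}{3} = \frac{322915}{3} \approx 1.0764 \cdot 10^{5}$)
$G = 1594$ ($G = \left(-15\right) \left(-105\right) + 19 = 1575 + 19 = 1594$)
$\frac{Y}{-272197} + \frac{G}{115457} = \frac{322915}{3 \left(-272197\right)} + \frac{1594}{115457} = \frac{322915}{3} \left(- \frac{1}{272197}\right) + 1594 \cdot \frac{1}{115457} = - \frac{322915}{816591} + \frac{1594}{115457} = - \frac{35981151101}{94281147087}$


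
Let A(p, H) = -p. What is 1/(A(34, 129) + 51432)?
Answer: 1/51398 ≈ 1.9456e-5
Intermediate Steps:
1/(A(34, 129) + 51432) = 1/(-1*34 + 51432) = 1/(-34 + 51432) = 1/51398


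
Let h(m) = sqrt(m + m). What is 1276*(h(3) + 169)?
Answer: 215644 + 1276*sqrt(6) ≈ 2.1877e+5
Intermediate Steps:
h(m) = sqrt(2)*sqrt(m) (h(m) = sqrt(2*m) = sqrt(2)*sqrt(m))
1276*(h(3) + 169) = 1276*(sqrt(2)*sqrt(3) + 169) = 1276*(sqrt(6) + 169) = 1276*(169 + sqrt(6)) = 215644 + 1276*sqrt(6)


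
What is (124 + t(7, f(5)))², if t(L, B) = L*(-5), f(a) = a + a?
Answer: 7921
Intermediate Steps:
f(a) = 2*a
t(L, B) = -5*L
(124 + t(7, f(5)))² = (124 - 5*7)² = (124 - 35)² = 89² = 7921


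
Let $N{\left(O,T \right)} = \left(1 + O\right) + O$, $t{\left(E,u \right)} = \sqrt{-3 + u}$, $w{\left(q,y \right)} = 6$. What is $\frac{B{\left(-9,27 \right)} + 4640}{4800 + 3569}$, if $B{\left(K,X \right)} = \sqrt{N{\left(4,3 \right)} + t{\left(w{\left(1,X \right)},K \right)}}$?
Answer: $\frac{4640}{8369} + \frac{\sqrt{9 + 2 i \sqrt{3}}}{8369} \approx 0.55479 + 6.7785 \cdot 10^{-5} i$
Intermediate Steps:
$N{\left(O,T \right)} = 1 + 2 O$
$B{\left(K,X \right)} = \sqrt{9 + \sqrt{-3 + K}}$ ($B{\left(K,X \right)} = \sqrt{\left(1 + 2 \cdot 4\right) + \sqrt{-3 + K}} = \sqrt{\left(1 + 8\right) + \sqrt{-3 + K}} = \sqrt{9 + \sqrt{-3 + K}}$)
$\frac{B{\left(-9,27 \right)} + 4640}{4800 + 3569} = \frac{\sqrt{9 + \sqrt{-3 - 9}} + 4640}{4800 + 3569} = \frac{\sqrt{9 + \sqrt{-12}} + 4640}{8369} = \left(\sqrt{9 + 2 i \sqrt{3}} + 4640\right) \frac{1}{8369} = \left(4640 + \sqrt{9 + 2 i \sqrt{3}}\right) \frac{1}{8369} = \frac{4640}{8369} + \frac{\sqrt{9 + 2 i \sqrt{3}}}{8369}$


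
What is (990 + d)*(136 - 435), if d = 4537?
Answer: -1652573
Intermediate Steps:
(990 + d)*(136 - 435) = (990 + 4537)*(136 - 435) = 5527*(-299) = -1652573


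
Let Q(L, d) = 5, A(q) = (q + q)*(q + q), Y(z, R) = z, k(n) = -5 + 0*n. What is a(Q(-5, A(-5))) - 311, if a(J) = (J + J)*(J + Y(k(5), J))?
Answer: -311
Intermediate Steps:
k(n) = -5 (k(n) = -5 + 0 = -5)
A(q) = 4*q² (A(q) = (2*q)*(2*q) = 4*q²)
a(J) = 2*J*(-5 + J) (a(J) = (J + J)*(J - 5) = (2*J)*(-5 + J) = 2*J*(-5 + J))
a(Q(-5, A(-5))) - 311 = 2*5*(-5 + 5) - 311 = 2*5*0 - 311 = 0 - 311 = -311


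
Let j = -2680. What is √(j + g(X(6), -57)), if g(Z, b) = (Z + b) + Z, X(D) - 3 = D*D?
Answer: I*√2659 ≈ 51.565*I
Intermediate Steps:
X(D) = 3 + D² (X(D) = 3 + D*D = 3 + D²)
g(Z, b) = b + 2*Z
√(j + g(X(6), -57)) = √(-2680 + (-57 + 2*(3 + 6²))) = √(-2680 + (-57 + 2*(3 + 36))) = √(-2680 + (-57 + 2*39)) = √(-2680 + (-57 + 78)) = √(-2680 + 21) = √(-2659) = I*√2659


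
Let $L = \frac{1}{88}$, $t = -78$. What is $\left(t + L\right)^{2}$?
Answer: $\frac{47100769}{7744} \approx 6082.2$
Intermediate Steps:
$L = \frac{1}{88} \approx 0.011364$
$\left(t + L\right)^{2} = \left(-78 + \frac{1}{88}\right)^{2} = \left(- \frac{6863}{88}\right)^{2} = \frac{47100769}{7744}$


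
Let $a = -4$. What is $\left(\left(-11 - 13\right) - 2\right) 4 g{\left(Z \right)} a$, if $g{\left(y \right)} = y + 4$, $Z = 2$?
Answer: $2496$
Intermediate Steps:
$g{\left(y \right)} = 4 + y$
$\left(\left(-11 - 13\right) - 2\right) 4 g{\left(Z \right)} a = \left(\left(-11 - 13\right) - 2\right) 4 \left(4 + 2\right) \left(-4\right) = \left(-24 - 2\right) 4 \cdot 6 \left(-4\right) = - 26 \cdot 24 \left(-4\right) = \left(-26\right) \left(-96\right) = 2496$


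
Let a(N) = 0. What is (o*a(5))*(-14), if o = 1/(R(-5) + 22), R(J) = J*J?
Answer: 0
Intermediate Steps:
R(J) = J²
o = 1/47 (o = 1/((-5)² + 22) = 1/(25 + 22) = 1/47 ≈ 0.021277)
(o*a(5))*(-14) = ((1/47)*0)*(-14) = 0*(-14) = 0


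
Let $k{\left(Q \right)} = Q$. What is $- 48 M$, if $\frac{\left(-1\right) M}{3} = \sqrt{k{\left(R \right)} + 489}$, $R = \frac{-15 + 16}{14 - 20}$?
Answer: $24 \sqrt{17598} \approx 3183.8$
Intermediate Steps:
$R = - \frac{1}{6}$ ($R = 1 \frac{1}{-6} = 1 \left(- \frac{1}{6}\right) = - \frac{1}{6} \approx -0.16667$)
$M = - \frac{\sqrt{17598}}{2}$ ($M = - 3 \sqrt{- \frac{1}{6} + 489} = - 3 \sqrt{\frac{2933}{6}} = - 3 \frac{\sqrt{17598}}{6} = - \frac{\sqrt{17598}}{2} \approx -66.329$)
$- 48 M = - 48 \left(- \frac{\sqrt{17598}}{2}\right) = 24 \sqrt{17598}$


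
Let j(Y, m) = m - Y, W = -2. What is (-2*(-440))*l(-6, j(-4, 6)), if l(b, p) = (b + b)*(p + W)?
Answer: -84480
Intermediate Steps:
l(b, p) = 2*b*(-2 + p) (l(b, p) = (b + b)*(p - 2) = (2*b)*(-2 + p) = 2*b*(-2 + p))
(-2*(-440))*l(-6, j(-4, 6)) = (-2*(-440))*(2*(-6)*(-2 + (6 - 1*(-4)))) = 880*(2*(-6)*(-2 + (6 + 4))) = 880*(2*(-6)*(-2 + 10)) = 880*(2*(-6)*8) = 880*(-96) = -84480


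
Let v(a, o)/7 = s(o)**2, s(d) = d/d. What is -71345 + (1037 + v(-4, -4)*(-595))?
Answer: -74473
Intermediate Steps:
s(d) = 1
v(a, o) = 7 (v(a, o) = 7*1**2 = 7*1 = 7)
-71345 + (1037 + v(-4, -4)*(-595)) = -71345 + (1037 + 7*(-595)) = -71345 + (1037 - 4165) = -71345 - 3128 = -74473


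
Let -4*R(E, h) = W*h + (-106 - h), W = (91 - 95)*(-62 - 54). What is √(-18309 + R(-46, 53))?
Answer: I*√97669/2 ≈ 156.26*I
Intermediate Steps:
W = 464 (W = -4*(-116) = 464)
R(E, h) = 53/2 - 463*h/4 (R(E, h) = -(464*h + (-106 - h))/4 = -(-106 + 463*h)/4 = 53/2 - 463*h/4)
√(-18309 + R(-46, 53)) = √(-18309 + (53/2 - 463/4*53)) = √(-18309 + (53/2 - 24539/4)) = √(-18309 - 24433/4) = √(-97669/4) = I*√97669/2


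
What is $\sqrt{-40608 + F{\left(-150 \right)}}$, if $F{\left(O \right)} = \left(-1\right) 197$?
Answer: $i \sqrt{40805} \approx 202.0 i$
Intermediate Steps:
$F{\left(O \right)} = -197$
$\sqrt{-40608 + F{\left(-150 \right)}} = \sqrt{-40608 - 197} = \sqrt{-40805} = i \sqrt{40805}$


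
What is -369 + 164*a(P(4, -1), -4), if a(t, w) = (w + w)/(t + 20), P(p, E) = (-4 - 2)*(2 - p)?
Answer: -410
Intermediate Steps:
P(p, E) = -12 + 6*p (P(p, E) = -6*(2 - p) = -12 + 6*p)
a(t, w) = 2*w/(20 + t) (a(t, w) = (2*w)/(20 + t) = 2*w/(20 + t))
-369 + 164*a(P(4, -1), -4) = -369 + 164*(2*(-4)/(20 + (-12 + 6*4))) = -369 + 164*(2*(-4)/(20 + (-12 + 24))) = -369 + 164*(2*(-4)/(20 + 12)) = -369 + 164*(2*(-4)/32) = -369 + 164*(2*(-4)*(1/32)) = -369 + 164*(-¼) = -369 - 41 = -410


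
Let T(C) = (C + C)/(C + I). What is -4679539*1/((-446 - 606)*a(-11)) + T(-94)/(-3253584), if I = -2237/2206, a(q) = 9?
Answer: 22161336720780713/44838505743948 ≈ 494.25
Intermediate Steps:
I = -2237/2206 (I = -2237*1/2206 = -2237/2206 ≈ -1.0141)
T(C) = 2*C/(-2237/2206 + C) (T(C) = (C + C)/(C - 2237/2206) = (2*C)/(-2237/2206 + C) = 2*C/(-2237/2206 + C))
-4679539*1/((-446 - 606)*a(-11)) + T(-94)/(-3253584) = -4679539*1/(9*(-446 - 606)) + (4412*(-94)/(-2237 + 2206*(-94)))/(-3253584) = -4679539/((-1052*9)) + (4412*(-94)/(-2237 - 207364))*(-1/3253584) = -4679539/(-9468) + (4412*(-94)/(-209601))*(-1/3253584) = -4679539*(-1/9468) + (4412*(-94)*(-1/209601))*(-1/3253584) = 4679539/9468 + (414728/209601)*(-1/3253584) = 4679539/9468 - 51841/85244307498 = 22161336720780713/44838505743948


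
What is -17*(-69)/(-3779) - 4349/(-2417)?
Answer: 13599730/9133843 ≈ 1.4889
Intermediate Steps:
-17*(-69)/(-3779) - 4349/(-2417) = 1173*(-1/3779) - 4349*(-1/2417) = -1173/3779 + 4349/2417 = 13599730/9133843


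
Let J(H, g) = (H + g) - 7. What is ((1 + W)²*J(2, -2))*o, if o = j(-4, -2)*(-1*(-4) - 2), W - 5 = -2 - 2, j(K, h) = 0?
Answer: 0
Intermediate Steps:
W = 1 (W = 5 + (-2 - 2) = 5 - 4 = 1)
J(H, g) = -7 + H + g
o = 0 (o = 0*(-1*(-4) - 2) = 0*(4 - 2) = 0*2 = 0)
((1 + W)²*J(2, -2))*o = ((1 + 1)²*(-7 + 2 - 2))*0 = (2²*(-7))*0 = (4*(-7))*0 = -28*0 = 0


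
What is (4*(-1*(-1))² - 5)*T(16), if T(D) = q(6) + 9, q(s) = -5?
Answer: -4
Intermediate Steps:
T(D) = 4 (T(D) = -5 + 9 = 4)
(4*(-1*(-1))² - 5)*T(16) = (4*(-1*(-1))² - 5)*4 = (4*1² - 5)*4 = (4*1 - 5)*4 = (4 - 5)*4 = -1*4 = -4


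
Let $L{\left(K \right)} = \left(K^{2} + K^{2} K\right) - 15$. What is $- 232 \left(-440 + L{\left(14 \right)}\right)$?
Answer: $-576520$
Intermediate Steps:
$L{\left(K \right)} = -15 + K^{2} + K^{3}$ ($L{\left(K \right)} = \left(K^{2} + K^{3}\right) - 15 = -15 + K^{2} + K^{3}$)
$- 232 \left(-440 + L{\left(14 \right)}\right) = - 232 \left(-440 + \left(-15 + 14^{2} + 14^{3}\right)\right) = - 232 \left(-440 + \left(-15 + 196 + 2744\right)\right) = - 232 \left(-440 + 2925\right) = \left(-232\right) 2485 = -576520$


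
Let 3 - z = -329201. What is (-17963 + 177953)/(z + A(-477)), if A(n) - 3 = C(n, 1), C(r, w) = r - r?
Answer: 159990/329207 ≈ 0.48599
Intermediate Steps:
C(r, w) = 0
z = 329204 (z = 3 - 1*(-329201) = 3 + 329201 = 329204)
A(n) = 3 (A(n) = 3 + 0 = 3)
(-17963 + 177953)/(z + A(-477)) = (-17963 + 177953)/(329204 + 3) = 159990/329207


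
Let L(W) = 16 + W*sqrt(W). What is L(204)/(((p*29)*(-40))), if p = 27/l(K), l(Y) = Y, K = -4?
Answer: 8/3915 + 68*sqrt(51)/1305 ≈ 0.37416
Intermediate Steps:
p = -27/4 (p = 27/(-4) = 27*(-1/4) = -27/4 ≈ -6.7500)
L(W) = 16 + W**(3/2)
L(204)/(((p*29)*(-40))) = (16 + 204**(3/2))/((-27/4*29*(-40))) = (16 + 408*sqrt(51))/((-783/4*(-40))) = (16 + 408*sqrt(51))/7830 = (16 + 408*sqrt(51))*(1/7830) = 8/3915 + 68*sqrt(51)/1305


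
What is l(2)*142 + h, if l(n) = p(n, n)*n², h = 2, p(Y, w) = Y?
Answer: 1138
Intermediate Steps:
l(n) = n³ (l(n) = n*n² = n³)
l(2)*142 + h = 2³*142 + 2 = 8*142 + 2 = 1136 + 2 = 1138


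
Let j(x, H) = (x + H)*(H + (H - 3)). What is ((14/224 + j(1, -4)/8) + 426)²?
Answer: 47375689/256 ≈ 1.8506e+5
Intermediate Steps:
j(x, H) = (-3 + 2*H)*(H + x) (j(x, H) = (H + x)*(H + (-3 + H)) = (H + x)*(-3 + 2*H) = (-3 + 2*H)*(H + x))
((14/224 + j(1, -4)/8) + 426)² = ((14/224 + (-3*(-4) - 3*1 + 2*(-4)² + 2*(-4)*1)/8) + 426)² = ((14*(1/224) + (12 - 3 + 2*16 - 8)*(⅛)) + 426)² = ((1/16 + (12 - 3 + 32 - 8)*(⅛)) + 426)² = ((1/16 + 33*(⅛)) + 426)² = ((1/16 + 33/8) + 426)² = (67/16 + 426)² = (6883/16)² = 47375689/256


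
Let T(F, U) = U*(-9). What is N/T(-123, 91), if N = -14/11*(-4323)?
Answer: -262/39 ≈ -6.7179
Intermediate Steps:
T(F, U) = -9*U
N = 5502 (N = -14*1/11*(-4323) = -14/11*(-4323) = 5502)
N/T(-123, 91) = 5502/((-9*91)) = 5502/(-819) = 5502*(-1/819) = -262/39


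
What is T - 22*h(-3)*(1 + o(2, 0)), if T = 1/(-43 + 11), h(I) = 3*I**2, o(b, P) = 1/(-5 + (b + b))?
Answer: -1/32 ≈ -0.031250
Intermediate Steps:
o(b, P) = 1/(-5 + 2*b)
T = -1/32 (T = 1/(-32) = -1/32 ≈ -0.031250)
T - 22*h(-3)*(1 + o(2, 0)) = -1/32 - 22*3*(-3)**2*(1 + 1/(-5 + 2*2)) = -1/32 - 22*3*9*(1 + 1/(-5 + 4)) = -1/32 - 594*(1 + 1/(-1)) = -1/32 - 594*(1 - 1) = -1/32 - 594*0 = -1/32 - 22*0 = -1/32 + 0 = -1/32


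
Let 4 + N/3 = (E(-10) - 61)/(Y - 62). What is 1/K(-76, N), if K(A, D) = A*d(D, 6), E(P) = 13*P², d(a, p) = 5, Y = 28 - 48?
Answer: -1/380 ≈ -0.0026316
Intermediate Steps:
Y = -20
N = -4701/82 (N = -12 + 3*((13*(-10)² - 61)/(-20 - 62)) = -12 + 3*((13*100 - 61)/(-82)) = -12 + 3*((1300 - 61)*(-1/82)) = -12 + 3*(1239*(-1/82)) = -12 + 3*(-1239/82) = -12 - 3717/82 = -4701/82 ≈ -57.329)
K(A, D) = 5*A (K(A, D) = A*5 = 5*A)
1/K(-76, N) = 1/(5*(-76)) = 1/(-380) = -1/380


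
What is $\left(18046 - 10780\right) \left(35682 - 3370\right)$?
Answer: $234778992$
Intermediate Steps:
$\left(18046 - 10780\right) \left(35682 - 3370\right) = 7266 \cdot 32312 = 234778992$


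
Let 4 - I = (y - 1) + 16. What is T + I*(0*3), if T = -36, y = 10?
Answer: -36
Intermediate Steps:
I = -21 (I = 4 - ((10 - 1) + 16) = 4 - (9 + 16) = 4 - 1*25 = 4 - 25 = -21)
T + I*(0*3) = -36 - 0*3 = -36 - 21*0 = -36 + 0 = -36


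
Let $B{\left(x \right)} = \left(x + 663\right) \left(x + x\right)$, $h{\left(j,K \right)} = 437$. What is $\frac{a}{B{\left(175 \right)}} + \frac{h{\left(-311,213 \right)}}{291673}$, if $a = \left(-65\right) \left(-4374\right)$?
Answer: $\frac{8305372273}{8554769090} \approx 0.97085$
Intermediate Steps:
$a = 284310$
$B{\left(x \right)} = 2 x \left(663 + x\right)$ ($B{\left(x \right)} = \left(663 + x\right) 2 x = 2 x \left(663 + x\right)$)
$\frac{a}{B{\left(175 \right)}} + \frac{h{\left(-311,213 \right)}}{291673} = \frac{284310}{2 \cdot 175 \left(663 + 175\right)} + \frac{437}{291673} = \frac{284310}{2 \cdot 175 \cdot 838} + 437 \cdot \frac{1}{291673} = \frac{284310}{293300} + \frac{437}{291673} = 284310 \cdot \frac{1}{293300} + \frac{437}{291673} = \frac{28431}{29330} + \frac{437}{291673} = \frac{8305372273}{8554769090}$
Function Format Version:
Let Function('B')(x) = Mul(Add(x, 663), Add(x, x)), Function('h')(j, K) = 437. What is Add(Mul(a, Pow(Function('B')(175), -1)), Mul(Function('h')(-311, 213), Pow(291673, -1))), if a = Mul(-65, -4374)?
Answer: Rational(8305372273, 8554769090) ≈ 0.97085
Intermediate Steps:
a = 284310
Function('B')(x) = Mul(2, x, Add(663, x)) (Function('B')(x) = Mul(Add(663, x), Mul(2, x)) = Mul(2, x, Add(663, x)))
Add(Mul(a, Pow(Function('B')(175), -1)), Mul(Function('h')(-311, 213), Pow(291673, -1))) = Add(Mul(284310, Pow(Mul(2, 175, Add(663, 175)), -1)), Mul(437, Pow(291673, -1))) = Add(Mul(284310, Pow(Mul(2, 175, 838), -1)), Mul(437, Rational(1, 291673))) = Add(Mul(284310, Pow(293300, -1)), Rational(437, 291673)) = Add(Mul(284310, Rational(1, 293300)), Rational(437, 291673)) = Add(Rational(28431, 29330), Rational(437, 291673)) = Rational(8305372273, 8554769090)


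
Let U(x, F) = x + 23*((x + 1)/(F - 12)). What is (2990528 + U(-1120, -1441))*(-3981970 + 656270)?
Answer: -14445628785217700/1453 ≈ -9.9419e+12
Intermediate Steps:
U(x, F) = x + 23*(1 + x)/(-12 + F) (U(x, F) = x + 23*((1 + x)/(-12 + F)) = x + 23*(1 + x)/(-12 + F))
(2990528 + U(-1120, -1441))*(-3981970 + 656270) = (2990528 + (23 + 11*(-1120) - 1441*(-1120))/(-12 - 1441))*(-3981970 + 656270) = (2990528 + (23 - 12320 + 1613920)/(-1453))*(-3325700) = (2990528 - 1/1453*1601623)*(-3325700) = (2990528 - 1601623/1453)*(-3325700) = (4343635561/1453)*(-3325700) = -14445628785217700/1453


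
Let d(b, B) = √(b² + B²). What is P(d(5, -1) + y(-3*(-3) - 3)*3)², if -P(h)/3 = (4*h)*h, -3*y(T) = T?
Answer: 1092672 - 214272*√26 ≈ 94.891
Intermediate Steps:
y(T) = -T/3
d(b, B) = √(B² + b²)
P(h) = -12*h² (P(h) = -3*4*h*h = -12*h²)
P(d(5, -1) + y(-3*(-3) - 3)*3)² = (-12*(√((-1)² + 5²) - (-3*(-3) - 3)/3*3)²)² = (-12*(√(1 + 25) - (9 - 3)/3*3)²)² = (-12*(√26 - ⅓*6*3)²)² = (-12*(√26 - 2*3)²)² = (-12*(√26 - 6)²)² = (-12*(-6 + √26)²)² = 144*(-6 + √26)⁴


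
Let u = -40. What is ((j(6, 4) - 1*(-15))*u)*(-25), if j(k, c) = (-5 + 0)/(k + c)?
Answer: 14500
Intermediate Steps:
j(k, c) = -5/(c + k)
((j(6, 4) - 1*(-15))*u)*(-25) = ((-5/(4 + 6) - 1*(-15))*(-40))*(-25) = ((-5/10 + 15)*(-40))*(-25) = ((-5*1/10 + 15)*(-40))*(-25) = ((-1/2 + 15)*(-40))*(-25) = ((29/2)*(-40))*(-25) = -580*(-25) = 14500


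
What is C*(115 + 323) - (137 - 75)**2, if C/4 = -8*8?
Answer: -115972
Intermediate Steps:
C = -256 (C = 4*(-8*8) = 4*(-64) = -256)
C*(115 + 323) - (137 - 75)**2 = -256*(115 + 323) - (137 - 75)**2 = -256*438 - 1*62**2 = -112128 - 1*3844 = -112128 - 3844 = -115972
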